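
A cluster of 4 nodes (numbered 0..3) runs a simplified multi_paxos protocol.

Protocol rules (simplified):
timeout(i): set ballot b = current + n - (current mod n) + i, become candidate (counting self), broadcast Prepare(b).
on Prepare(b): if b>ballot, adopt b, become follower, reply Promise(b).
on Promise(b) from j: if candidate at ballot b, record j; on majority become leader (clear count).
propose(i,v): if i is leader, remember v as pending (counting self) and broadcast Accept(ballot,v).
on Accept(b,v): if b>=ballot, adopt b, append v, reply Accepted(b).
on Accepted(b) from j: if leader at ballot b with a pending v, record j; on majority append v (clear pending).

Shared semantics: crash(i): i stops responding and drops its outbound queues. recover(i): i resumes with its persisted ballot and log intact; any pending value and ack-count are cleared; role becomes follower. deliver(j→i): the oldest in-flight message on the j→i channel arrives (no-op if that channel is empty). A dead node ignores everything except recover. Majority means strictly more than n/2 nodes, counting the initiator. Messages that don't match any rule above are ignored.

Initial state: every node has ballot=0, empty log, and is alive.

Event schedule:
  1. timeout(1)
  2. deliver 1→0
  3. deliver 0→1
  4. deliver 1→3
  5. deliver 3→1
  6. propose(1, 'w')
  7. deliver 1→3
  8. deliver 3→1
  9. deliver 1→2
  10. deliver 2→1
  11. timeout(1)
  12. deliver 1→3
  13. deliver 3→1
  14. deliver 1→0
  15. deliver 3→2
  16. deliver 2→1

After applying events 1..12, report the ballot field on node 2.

5

1. timeout(1):  <1:cand b5 ->
2. deliver 1→0:  <0:foll b5 ->
3. deliver 0→1:  nop
4. deliver 1→3:  <3:foll b5 ->
5. deliver 3→1:  <1:lead b5 ->
6. propose(1,'w'):  nop
7. deliver 1→3:  <3:foll b5 w>
8. deliver 3→1:  nop
9. deliver 1→2:  <2:foll b5 ->
10. deliver 2→1:  nop
11. timeout(1):  <1:cand b9 ->
12. deliver 1→3:  <3:foll b9 w>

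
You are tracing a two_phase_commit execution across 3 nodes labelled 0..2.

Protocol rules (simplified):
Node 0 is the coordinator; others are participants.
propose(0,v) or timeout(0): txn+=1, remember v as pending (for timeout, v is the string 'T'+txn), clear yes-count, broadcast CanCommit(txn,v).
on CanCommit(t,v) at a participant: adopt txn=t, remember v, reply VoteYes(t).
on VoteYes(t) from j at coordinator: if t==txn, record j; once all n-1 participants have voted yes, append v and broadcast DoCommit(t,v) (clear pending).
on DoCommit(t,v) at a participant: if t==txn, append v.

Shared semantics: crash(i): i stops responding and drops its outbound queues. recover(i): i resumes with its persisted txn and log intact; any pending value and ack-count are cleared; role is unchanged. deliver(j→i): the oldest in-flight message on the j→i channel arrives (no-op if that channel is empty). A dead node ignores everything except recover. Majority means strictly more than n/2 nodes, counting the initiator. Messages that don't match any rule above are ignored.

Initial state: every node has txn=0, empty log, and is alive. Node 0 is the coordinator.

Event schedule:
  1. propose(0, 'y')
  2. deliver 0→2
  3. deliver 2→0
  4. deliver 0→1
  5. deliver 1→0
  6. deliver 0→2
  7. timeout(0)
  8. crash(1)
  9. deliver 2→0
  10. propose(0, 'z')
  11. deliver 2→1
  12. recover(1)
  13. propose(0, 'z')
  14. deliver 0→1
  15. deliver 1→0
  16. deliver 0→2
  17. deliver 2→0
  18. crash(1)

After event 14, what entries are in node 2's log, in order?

step 1 propose(0,'y'): 0={coor,t=1,log=-}
step 2 deliver 0→2: 2={part,t=1,log=-}
step 3 deliver 2→0: —
step 4 deliver 0→1: 1={part,t=1,log=-}
step 5 deliver 1→0: 0={coor,t=1,log=y}
step 6 deliver 0→2: 2={part,t=1,log=y}
step 7 timeout(0): 0={coor,t=2,log=y}
step 8 crash(1): 1={✗part,t=1,log=-}
step 9 deliver 2→0: —
step 10 propose(0,'z'): 0={coor,t=3,log=y}
step 11 deliver 2→1: —
step 12 recover(1): 1={part,t=1,log=-}
step 13 propose(0,'z'): 0={coor,t=4,log=y}
step 14 deliver 0→1: 1={part,t=1,log=y}

y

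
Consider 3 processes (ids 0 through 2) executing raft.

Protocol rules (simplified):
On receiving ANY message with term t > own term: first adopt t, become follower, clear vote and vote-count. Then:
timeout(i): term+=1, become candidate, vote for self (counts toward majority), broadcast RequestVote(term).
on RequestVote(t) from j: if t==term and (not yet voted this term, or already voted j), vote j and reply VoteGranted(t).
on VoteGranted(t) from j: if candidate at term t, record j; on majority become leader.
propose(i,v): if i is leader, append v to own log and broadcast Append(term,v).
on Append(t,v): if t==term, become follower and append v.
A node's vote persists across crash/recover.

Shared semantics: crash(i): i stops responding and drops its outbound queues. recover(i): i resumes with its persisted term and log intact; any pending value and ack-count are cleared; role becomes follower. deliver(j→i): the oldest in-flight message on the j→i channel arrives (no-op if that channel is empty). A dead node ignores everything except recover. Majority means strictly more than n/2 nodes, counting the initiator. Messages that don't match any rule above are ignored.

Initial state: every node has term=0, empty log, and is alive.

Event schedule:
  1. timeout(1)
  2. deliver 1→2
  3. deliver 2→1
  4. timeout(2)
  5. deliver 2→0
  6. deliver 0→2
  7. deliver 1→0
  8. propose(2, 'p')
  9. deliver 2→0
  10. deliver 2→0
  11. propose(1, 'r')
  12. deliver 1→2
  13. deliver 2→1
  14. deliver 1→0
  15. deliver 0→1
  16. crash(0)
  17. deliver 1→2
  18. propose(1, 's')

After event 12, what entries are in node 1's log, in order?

r

after 1 — timeout(1): n1:cand/t1/[-]
after 2 — deliver 1→2: n2:foll/t1/[-]
after 3 — deliver 2→1: n1:lead/t1/[-]
after 4 — timeout(2): n2:cand/t2/[-]
after 5 — deliver 2→0: n0:foll/t2/[-]
after 6 — deliver 0→2: n2:lead/t2/[-]
after 7 — deliver 1→0: ·
after 8 — propose(2,'p'): n2:lead/t2/[p]
after 9 — deliver 2→0: n0:foll/t2/[p]
after 10 — deliver 2→0: ·
after 11 — propose(1,'r'): n1:lead/t1/[r]
after 12 — deliver 1→2: ·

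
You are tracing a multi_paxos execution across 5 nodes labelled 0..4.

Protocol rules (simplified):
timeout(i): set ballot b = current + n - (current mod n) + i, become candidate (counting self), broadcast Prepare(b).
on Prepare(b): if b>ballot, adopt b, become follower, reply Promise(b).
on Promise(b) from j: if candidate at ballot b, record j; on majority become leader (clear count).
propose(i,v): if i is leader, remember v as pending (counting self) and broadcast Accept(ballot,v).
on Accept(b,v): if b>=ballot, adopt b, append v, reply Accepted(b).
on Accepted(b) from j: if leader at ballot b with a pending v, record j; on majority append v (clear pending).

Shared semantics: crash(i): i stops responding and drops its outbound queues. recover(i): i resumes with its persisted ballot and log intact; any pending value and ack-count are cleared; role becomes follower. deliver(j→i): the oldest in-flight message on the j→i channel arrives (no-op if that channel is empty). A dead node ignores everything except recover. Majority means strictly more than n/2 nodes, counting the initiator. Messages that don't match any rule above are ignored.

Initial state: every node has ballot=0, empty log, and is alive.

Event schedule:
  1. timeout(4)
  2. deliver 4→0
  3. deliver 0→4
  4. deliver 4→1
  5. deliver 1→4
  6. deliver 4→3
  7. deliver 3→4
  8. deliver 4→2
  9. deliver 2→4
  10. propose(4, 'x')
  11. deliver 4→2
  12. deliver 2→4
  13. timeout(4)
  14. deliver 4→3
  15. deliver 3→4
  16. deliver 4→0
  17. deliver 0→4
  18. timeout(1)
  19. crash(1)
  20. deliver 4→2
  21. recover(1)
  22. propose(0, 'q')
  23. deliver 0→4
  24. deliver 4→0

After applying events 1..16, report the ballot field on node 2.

9

e1 timeout(4): 4[cand,b=9,-]
e2 deliver 4→0: 0[foll,b=9,-]
e3 deliver 0→4: ·
e4 deliver 4→1: 1[foll,b=9,-]
e5 deliver 1→4: 4[lead,b=9,-]
e6 deliver 4→3: 3[foll,b=9,-]
e7 deliver 3→4: ·
e8 deliver 4→2: 2[foll,b=9,-]
e9 deliver 2→4: ·
e10 propose(4,'x'): ·
e11 deliver 4→2: 2[foll,b=9,x]
e12 deliver 2→4: ·
e13 timeout(4): 4[cand,b=14,-]
e14 deliver 4→3: 3[foll,b=9,x]
e15 deliver 3→4: ·
e16 deliver 4→0: 0[foll,b=9,x]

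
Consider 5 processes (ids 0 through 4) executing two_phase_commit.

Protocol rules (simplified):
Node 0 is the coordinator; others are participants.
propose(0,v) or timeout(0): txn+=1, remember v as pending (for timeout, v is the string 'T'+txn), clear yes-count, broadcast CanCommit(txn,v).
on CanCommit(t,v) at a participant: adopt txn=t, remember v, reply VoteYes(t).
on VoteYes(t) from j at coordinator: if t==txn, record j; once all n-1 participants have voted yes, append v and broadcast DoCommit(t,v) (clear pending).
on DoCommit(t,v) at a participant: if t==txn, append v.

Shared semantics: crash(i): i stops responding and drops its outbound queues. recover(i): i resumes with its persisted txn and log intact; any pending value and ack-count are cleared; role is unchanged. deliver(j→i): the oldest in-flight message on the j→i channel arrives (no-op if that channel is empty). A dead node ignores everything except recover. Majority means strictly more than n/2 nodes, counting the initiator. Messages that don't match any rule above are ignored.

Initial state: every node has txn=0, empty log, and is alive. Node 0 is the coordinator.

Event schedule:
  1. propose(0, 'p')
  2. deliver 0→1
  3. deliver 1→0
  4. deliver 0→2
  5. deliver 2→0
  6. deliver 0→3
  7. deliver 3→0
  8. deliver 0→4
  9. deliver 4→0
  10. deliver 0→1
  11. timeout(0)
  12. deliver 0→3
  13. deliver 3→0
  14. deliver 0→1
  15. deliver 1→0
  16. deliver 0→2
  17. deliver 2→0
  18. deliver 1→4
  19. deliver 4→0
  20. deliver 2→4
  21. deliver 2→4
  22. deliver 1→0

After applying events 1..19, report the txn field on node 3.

1

e1 propose(0,'p'): 0[coor,t=1,-]
e2 deliver 0→1: 1[part,t=1,-]
e3 deliver 1→0: ·
e4 deliver 0→2: 2[part,t=1,-]
e5 deliver 2→0: ·
e6 deliver 0→3: 3[part,t=1,-]
e7 deliver 3→0: ·
e8 deliver 0→4: 4[part,t=1,-]
e9 deliver 4→0: 0[coor,t=1,p]
e10 deliver 0→1: 1[part,t=1,p]
e11 timeout(0): 0[coor,t=2,p]
e12 deliver 0→3: 3[part,t=1,p]
e13 deliver 3→0: ·
e14 deliver 0→1: 1[part,t=2,p]
e15 deliver 1→0: ·
e16 deliver 0→2: 2[part,t=1,p]
e17 deliver 2→0: ·
e18 deliver 1→4: ·
e19 deliver 4→0: ·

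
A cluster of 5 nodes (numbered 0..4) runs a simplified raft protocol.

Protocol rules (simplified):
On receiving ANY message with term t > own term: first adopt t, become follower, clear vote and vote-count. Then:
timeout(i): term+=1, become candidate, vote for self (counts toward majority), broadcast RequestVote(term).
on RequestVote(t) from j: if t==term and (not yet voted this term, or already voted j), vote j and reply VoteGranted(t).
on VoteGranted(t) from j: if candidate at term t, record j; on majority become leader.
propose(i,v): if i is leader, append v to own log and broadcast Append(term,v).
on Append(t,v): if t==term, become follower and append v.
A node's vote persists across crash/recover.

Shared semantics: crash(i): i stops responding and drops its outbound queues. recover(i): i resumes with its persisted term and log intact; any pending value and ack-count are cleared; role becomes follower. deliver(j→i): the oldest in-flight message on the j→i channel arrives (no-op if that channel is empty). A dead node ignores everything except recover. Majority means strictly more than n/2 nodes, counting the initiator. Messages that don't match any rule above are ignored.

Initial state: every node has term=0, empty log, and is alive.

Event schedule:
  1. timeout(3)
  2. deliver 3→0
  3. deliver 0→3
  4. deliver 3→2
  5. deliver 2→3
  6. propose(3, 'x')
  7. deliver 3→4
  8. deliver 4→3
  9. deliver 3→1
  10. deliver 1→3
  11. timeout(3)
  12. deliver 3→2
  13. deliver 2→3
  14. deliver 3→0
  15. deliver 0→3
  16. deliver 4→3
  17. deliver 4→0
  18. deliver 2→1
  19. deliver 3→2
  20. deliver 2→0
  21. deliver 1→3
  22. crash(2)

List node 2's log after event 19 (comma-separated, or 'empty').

e1 timeout(3): 3[cand,t=1,-]
e2 deliver 3→0: 0[foll,t=1,-]
e3 deliver 0→3: ·
e4 deliver 3→2: 2[foll,t=1,-]
e5 deliver 2→3: 3[lead,t=1,-]
e6 propose(3,'x'): 3[lead,t=1,x]
e7 deliver 3→4: 4[foll,t=1,-]
e8 deliver 4→3: ·
e9 deliver 3→1: 1[foll,t=1,-]
e10 deliver 1→3: ·
e11 timeout(3): 3[cand,t=2,x]
e12 deliver 3→2: 2[foll,t=1,x]
e13 deliver 2→3: ·
e14 deliver 3→0: 0[foll,t=1,x]
e15 deliver 0→3: ·
e16 deliver 4→3: ·
e17 deliver 4→0: ·
e18 deliver 2→1: ·
e19 deliver 3→2: 2[foll,t=2,x]

x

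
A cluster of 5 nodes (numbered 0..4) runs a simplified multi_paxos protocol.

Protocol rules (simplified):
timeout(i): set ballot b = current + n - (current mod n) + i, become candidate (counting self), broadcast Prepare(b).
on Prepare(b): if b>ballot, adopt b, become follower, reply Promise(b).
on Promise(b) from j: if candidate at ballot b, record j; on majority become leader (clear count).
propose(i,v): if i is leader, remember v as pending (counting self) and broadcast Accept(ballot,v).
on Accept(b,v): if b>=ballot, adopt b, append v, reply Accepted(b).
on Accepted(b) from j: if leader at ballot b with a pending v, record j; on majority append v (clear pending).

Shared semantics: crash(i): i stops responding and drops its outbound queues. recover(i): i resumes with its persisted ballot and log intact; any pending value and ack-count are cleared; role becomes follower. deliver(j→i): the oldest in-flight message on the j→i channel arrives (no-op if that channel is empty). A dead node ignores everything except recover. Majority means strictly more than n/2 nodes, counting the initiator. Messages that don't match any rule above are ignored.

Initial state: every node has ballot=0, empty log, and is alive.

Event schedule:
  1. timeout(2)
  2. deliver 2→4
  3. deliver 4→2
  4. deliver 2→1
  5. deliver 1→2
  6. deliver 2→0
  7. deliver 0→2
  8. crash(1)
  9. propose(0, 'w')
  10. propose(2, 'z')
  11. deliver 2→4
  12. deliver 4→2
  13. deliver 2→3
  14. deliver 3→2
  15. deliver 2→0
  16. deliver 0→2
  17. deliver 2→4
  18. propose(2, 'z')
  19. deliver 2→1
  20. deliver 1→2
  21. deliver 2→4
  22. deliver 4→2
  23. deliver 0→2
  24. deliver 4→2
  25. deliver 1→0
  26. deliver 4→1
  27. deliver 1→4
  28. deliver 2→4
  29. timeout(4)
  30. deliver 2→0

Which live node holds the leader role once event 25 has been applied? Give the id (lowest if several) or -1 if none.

2

e1 timeout(2): 2[cand,b=7,-]
e2 deliver 2→4: 4[foll,b=7,-]
e3 deliver 4→2: ·
e4 deliver 2→1: 1[foll,b=7,-]
e5 deliver 1→2: 2[lead,b=7,-]
e6 deliver 2→0: 0[foll,b=7,-]
e7 deliver 0→2: ·
e8 crash(1): 1[✗foll,b=7,-]
e9 propose(0,'w'): ·
e10 propose(2,'z'): ·
e11 deliver 2→4: 4[foll,b=7,z]
e12 deliver 4→2: ·
e13 deliver 2→3: 3[foll,b=7,-]
e14 deliver 3→2: ·
e15 deliver 2→0: 0[foll,b=7,z]
e16 deliver 0→2: 2[lead,b=7,z]
e17 deliver 2→4: ·
e18 propose(2,'z'): ·
e19 deliver 2→1: ·
e20 deliver 1→2: ·
e21 deliver 2→4: 4[foll,b=7,z,z]
e22 deliver 4→2: ·
e23 deliver 0→2: ·
e24 deliver 4→2: ·
e25 deliver 1→0: ·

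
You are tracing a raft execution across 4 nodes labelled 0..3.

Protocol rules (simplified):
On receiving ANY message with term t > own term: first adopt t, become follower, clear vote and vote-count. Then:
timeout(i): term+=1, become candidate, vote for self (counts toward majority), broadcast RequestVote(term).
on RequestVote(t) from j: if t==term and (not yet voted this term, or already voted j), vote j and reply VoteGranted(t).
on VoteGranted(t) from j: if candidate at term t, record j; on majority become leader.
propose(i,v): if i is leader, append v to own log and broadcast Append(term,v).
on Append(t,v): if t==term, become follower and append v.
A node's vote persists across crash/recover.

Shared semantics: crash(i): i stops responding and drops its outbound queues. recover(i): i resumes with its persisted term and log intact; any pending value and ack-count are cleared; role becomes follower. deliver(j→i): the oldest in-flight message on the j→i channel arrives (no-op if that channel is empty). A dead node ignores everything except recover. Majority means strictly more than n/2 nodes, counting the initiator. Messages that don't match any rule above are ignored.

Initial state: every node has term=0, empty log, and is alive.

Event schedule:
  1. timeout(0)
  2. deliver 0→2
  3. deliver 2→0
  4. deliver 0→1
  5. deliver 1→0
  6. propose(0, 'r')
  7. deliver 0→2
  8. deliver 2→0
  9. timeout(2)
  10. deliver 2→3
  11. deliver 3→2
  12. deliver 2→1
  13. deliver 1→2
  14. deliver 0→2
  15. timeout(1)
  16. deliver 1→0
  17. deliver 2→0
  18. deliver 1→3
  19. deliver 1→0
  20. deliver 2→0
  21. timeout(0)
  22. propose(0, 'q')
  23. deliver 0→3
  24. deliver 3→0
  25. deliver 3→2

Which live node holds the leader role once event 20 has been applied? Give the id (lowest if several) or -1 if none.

2

after 1 — timeout(0): n0:cand/t1/[-]
after 2 — deliver 0→2: n2:foll/t1/[-]
after 3 — deliver 2→0: ·
after 4 — deliver 0→1: n1:foll/t1/[-]
after 5 — deliver 1→0: n0:lead/t1/[-]
after 6 — propose(0,'r'): n0:lead/t1/[r]
after 7 — deliver 0→2: n2:foll/t1/[r]
after 8 — deliver 2→0: ·
after 9 — timeout(2): n2:cand/t2/[r]
after 10 — deliver 2→3: n3:foll/t2/[-]
after 11 — deliver 3→2: ·
after 12 — deliver 2→1: n1:foll/t2/[-]
after 13 — deliver 1→2: n2:lead/t2/[r]
after 14 — deliver 0→2: ·
after 15 — timeout(1): n1:cand/t3/[-]
after 16 — deliver 1→0: n0:foll/t3/[r]
after 17 — deliver 2→0: ·
after 18 — deliver 1→3: n3:foll/t3/[-]
after 19 — deliver 1→0: ·
after 20 — deliver 2→0: ·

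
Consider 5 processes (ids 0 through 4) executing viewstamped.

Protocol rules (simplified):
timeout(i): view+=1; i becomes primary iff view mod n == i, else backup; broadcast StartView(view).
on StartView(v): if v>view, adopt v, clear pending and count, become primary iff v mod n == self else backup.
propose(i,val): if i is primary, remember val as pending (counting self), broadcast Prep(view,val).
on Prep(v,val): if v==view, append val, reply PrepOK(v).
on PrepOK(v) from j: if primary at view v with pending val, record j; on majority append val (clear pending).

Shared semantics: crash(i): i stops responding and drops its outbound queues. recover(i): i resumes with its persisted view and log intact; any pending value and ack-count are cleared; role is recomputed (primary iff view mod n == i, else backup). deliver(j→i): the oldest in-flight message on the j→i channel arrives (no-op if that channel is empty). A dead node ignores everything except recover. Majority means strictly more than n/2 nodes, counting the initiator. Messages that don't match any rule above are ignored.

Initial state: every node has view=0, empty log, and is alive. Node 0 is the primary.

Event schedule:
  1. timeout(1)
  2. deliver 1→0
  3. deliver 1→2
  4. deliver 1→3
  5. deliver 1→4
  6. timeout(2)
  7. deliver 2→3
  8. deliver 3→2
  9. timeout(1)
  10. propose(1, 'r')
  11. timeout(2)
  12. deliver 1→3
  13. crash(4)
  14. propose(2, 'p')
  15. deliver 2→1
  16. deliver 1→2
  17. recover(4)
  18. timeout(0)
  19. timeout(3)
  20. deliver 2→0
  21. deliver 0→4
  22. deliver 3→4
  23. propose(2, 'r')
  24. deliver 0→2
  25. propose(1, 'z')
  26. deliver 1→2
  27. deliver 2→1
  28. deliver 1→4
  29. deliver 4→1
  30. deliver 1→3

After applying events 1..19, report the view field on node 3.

3

after 1 — timeout(1): n1:prim/v1/[-]
after 2 — deliver 1→0: n0:back/v1/[-]
after 3 — deliver 1→2: n2:back/v1/[-]
after 4 — deliver 1→3: n3:back/v1/[-]
after 5 — deliver 1→4: n4:back/v1/[-]
after 6 — timeout(2): n2:prim/v2/[-]
after 7 — deliver 2→3: n3:back/v2/[-]
after 8 — deliver 3→2: ·
after 9 — timeout(1): n1:back/v2/[-]
after 10 — propose(1,'r'): ·
after 11 — timeout(2): n2:back/v3/[-]
after 12 — deliver 1→3: ·
after 13 — crash(4): n4:✗back/v1/[-]
after 14 — propose(2,'p'): ·
after 15 — deliver 2→1: ·
after 16 — deliver 1→2: ·
after 17 — recover(4): n4:back/v1/[-]
after 18 — timeout(0): n0:back/v2/[-]
after 19 — timeout(3): n3:prim/v3/[-]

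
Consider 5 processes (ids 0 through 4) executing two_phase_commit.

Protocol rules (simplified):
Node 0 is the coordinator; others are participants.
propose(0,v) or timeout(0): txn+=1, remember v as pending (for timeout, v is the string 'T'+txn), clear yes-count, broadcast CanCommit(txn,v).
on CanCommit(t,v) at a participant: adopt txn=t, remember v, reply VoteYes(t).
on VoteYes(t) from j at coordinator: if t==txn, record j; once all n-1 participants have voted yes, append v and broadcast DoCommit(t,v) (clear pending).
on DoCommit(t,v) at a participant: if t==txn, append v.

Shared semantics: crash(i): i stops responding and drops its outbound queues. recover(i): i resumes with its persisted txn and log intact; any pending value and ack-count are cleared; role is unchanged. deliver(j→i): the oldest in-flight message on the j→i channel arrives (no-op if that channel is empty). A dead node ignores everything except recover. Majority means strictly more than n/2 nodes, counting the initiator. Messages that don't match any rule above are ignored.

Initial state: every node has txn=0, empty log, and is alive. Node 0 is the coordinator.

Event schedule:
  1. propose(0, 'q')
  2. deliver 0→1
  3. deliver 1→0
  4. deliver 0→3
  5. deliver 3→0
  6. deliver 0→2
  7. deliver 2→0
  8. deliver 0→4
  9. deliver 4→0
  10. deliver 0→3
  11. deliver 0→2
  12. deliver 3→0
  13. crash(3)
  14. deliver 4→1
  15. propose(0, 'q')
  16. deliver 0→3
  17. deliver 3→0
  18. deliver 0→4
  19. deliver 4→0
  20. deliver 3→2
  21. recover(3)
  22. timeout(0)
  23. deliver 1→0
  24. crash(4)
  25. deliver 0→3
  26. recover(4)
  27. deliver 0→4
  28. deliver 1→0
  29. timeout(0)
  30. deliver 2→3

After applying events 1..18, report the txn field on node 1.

1

e1 propose(0,'q'): 0[coor,t=1,-]
e2 deliver 0→1: 1[part,t=1,-]
e3 deliver 1→0: ·
e4 deliver 0→3: 3[part,t=1,-]
e5 deliver 3→0: ·
e6 deliver 0→2: 2[part,t=1,-]
e7 deliver 2→0: ·
e8 deliver 0→4: 4[part,t=1,-]
e9 deliver 4→0: 0[coor,t=1,q]
e10 deliver 0→3: 3[part,t=1,q]
e11 deliver 0→2: 2[part,t=1,q]
e12 deliver 3→0: ·
e13 crash(3): 3[✗part,t=1,q]
e14 deliver 4→1: ·
e15 propose(0,'q'): 0[coor,t=2,q]
e16 deliver 0→3: ·
e17 deliver 3→0: ·
e18 deliver 0→4: 4[part,t=1,q]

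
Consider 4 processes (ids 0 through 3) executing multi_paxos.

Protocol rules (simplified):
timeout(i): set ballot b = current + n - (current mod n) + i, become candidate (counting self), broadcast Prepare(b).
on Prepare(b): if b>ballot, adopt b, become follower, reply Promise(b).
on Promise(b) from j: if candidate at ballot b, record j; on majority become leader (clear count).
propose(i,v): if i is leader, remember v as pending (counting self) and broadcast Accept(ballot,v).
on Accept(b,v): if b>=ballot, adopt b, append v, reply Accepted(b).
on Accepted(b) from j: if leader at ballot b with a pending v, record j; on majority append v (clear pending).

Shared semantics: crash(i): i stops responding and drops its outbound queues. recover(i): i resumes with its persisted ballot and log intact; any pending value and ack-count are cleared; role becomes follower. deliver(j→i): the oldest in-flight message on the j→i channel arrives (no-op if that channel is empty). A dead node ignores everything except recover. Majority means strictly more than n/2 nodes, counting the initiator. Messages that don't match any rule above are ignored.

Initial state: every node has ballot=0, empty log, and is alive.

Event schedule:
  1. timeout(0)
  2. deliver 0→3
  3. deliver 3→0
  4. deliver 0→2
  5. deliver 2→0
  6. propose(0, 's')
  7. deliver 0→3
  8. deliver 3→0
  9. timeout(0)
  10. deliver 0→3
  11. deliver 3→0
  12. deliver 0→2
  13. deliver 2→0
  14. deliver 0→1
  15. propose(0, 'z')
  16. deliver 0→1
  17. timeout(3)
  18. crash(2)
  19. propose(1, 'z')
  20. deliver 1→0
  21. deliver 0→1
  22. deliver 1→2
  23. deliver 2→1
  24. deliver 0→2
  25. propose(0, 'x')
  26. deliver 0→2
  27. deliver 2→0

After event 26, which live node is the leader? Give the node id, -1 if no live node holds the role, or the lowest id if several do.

after 1 — timeout(0): n0:cand/b4/[-]
after 2 — deliver 0→3: n3:foll/b4/[-]
after 3 — deliver 3→0: ·
after 4 — deliver 0→2: n2:foll/b4/[-]
after 5 — deliver 2→0: n0:lead/b4/[-]
after 6 — propose(0,'s'): ·
after 7 — deliver 0→3: n3:foll/b4/[s]
after 8 — deliver 3→0: ·
after 9 — timeout(0): n0:cand/b8/[-]
after 10 — deliver 0→3: n3:foll/b8/[s]
after 11 — deliver 3→0: ·
after 12 — deliver 0→2: n2:foll/b4/[s]
after 13 — deliver 2→0: ·
after 14 — deliver 0→1: n1:foll/b4/[-]
after 15 — propose(0,'z'): ·
after 16 — deliver 0→1: n1:foll/b4/[s]
after 17 — timeout(3): n3:cand/b15/[s]
after 18 — crash(2): n2:✗foll/b4/[s]
after 19 — propose(1,'z'): ·
after 20 — deliver 1→0: ·
after 21 — deliver 0→1: n1:foll/b8/[s]
after 22 — deliver 1→2: ·
after 23 — deliver 2→1: ·
after 24 — deliver 0→2: ·
after 25 — propose(0,'x'): ·
after 26 — deliver 0→2: ·

-1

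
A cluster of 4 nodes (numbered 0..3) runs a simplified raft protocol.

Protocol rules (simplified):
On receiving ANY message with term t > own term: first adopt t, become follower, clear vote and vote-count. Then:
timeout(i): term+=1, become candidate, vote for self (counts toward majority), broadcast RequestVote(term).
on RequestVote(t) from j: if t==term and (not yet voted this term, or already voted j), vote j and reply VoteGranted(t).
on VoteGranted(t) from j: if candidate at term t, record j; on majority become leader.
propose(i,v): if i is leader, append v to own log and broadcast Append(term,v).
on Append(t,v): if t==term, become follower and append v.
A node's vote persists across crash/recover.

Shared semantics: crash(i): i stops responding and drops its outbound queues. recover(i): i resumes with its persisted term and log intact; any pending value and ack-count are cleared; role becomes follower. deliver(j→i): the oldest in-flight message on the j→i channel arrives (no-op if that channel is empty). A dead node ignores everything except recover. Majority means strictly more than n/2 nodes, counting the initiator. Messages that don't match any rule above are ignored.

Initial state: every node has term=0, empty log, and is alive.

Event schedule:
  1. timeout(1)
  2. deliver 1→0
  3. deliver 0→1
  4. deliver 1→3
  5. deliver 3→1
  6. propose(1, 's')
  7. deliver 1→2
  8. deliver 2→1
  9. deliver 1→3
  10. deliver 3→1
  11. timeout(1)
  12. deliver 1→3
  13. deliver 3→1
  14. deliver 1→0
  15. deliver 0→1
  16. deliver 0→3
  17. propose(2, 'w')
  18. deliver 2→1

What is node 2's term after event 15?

1

step 1 timeout(1): 1={cand,t=1,log=-}
step 2 deliver 1→0: 0={foll,t=1,log=-}
step 3 deliver 0→1: —
step 4 deliver 1→3: 3={foll,t=1,log=-}
step 5 deliver 3→1: 1={lead,t=1,log=-}
step 6 propose(1,'s'): 1={lead,t=1,log=s}
step 7 deliver 1→2: 2={foll,t=1,log=-}
step 8 deliver 2→1: —
step 9 deliver 1→3: 3={foll,t=1,log=s}
step 10 deliver 3→1: —
step 11 timeout(1): 1={cand,t=2,log=s}
step 12 deliver 1→3: 3={foll,t=2,log=s}
step 13 deliver 3→1: —
step 14 deliver 1→0: 0={foll,t=1,log=s}
step 15 deliver 0→1: —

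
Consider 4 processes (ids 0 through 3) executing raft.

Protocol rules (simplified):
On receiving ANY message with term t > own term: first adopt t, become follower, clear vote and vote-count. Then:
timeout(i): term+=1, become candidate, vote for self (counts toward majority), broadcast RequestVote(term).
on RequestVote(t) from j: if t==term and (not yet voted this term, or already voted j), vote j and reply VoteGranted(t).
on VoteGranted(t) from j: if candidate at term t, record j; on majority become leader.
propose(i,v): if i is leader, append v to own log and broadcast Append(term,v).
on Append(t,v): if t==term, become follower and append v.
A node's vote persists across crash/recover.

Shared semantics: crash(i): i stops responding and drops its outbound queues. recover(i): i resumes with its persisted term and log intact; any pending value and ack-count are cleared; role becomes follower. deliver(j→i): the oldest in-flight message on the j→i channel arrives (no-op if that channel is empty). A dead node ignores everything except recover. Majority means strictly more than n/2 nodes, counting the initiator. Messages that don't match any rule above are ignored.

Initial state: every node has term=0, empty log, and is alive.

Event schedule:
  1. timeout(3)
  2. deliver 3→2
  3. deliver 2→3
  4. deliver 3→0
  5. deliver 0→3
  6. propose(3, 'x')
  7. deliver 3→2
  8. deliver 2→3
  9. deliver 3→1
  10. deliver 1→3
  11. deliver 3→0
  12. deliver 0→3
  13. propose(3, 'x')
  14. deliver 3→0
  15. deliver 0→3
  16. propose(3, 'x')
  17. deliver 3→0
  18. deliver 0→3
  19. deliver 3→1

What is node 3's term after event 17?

step 1 timeout(3): 3={cand,t=1,log=-}
step 2 deliver 3→2: 2={foll,t=1,log=-}
step 3 deliver 2→3: —
step 4 deliver 3→0: 0={foll,t=1,log=-}
step 5 deliver 0→3: 3={lead,t=1,log=-}
step 6 propose(3,'x'): 3={lead,t=1,log=x}
step 7 deliver 3→2: 2={foll,t=1,log=x}
step 8 deliver 2→3: —
step 9 deliver 3→1: 1={foll,t=1,log=-}
step 10 deliver 1→3: —
step 11 deliver 3→0: 0={foll,t=1,log=x}
step 12 deliver 0→3: —
step 13 propose(3,'x'): 3={lead,t=1,log=x,x}
step 14 deliver 3→0: 0={foll,t=1,log=x,x}
step 15 deliver 0→3: —
step 16 propose(3,'x'): 3={lead,t=1,log=x,x,x}
step 17 deliver 3→0: 0={foll,t=1,log=x,x,x}

1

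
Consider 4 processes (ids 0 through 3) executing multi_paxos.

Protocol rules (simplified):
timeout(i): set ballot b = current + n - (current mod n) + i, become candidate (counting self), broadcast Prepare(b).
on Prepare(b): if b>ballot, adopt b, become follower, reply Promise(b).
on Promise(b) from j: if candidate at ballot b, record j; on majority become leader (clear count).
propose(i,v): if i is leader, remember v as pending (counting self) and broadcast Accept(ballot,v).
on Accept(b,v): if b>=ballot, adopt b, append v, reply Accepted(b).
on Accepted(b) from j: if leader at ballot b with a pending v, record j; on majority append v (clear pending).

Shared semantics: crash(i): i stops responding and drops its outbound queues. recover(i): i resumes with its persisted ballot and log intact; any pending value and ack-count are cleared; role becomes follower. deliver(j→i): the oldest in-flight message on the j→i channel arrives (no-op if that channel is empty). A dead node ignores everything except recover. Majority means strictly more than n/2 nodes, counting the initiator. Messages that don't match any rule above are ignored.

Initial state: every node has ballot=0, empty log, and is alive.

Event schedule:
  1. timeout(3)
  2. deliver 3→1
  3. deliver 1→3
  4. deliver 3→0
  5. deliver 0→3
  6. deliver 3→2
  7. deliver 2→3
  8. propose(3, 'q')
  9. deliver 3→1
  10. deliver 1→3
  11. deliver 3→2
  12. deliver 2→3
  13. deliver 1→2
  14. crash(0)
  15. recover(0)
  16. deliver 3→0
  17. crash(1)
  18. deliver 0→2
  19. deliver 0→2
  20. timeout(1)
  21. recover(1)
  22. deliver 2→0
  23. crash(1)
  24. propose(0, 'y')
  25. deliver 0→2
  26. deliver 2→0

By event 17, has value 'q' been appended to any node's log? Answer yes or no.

yes

after 1 — timeout(3): n3:cand/b7/[-]
after 2 — deliver 3→1: n1:foll/b7/[-]
after 3 — deliver 1→3: ·
after 4 — deliver 3→0: n0:foll/b7/[-]
after 5 — deliver 0→3: n3:lead/b7/[-]
after 6 — deliver 3→2: n2:foll/b7/[-]
after 7 — deliver 2→3: ·
after 8 — propose(3,'q'): ·
after 9 — deliver 3→1: n1:foll/b7/[q]
after 10 — deliver 1→3: ·
after 11 — deliver 3→2: n2:foll/b7/[q]
after 12 — deliver 2→3: n3:lead/b7/[q]
after 13 — deliver 1→2: ·
after 14 — crash(0): n0:✗foll/b7/[-]
after 15 — recover(0): n0:foll/b7/[-]
after 16 — deliver 3→0: n0:foll/b7/[q]
after 17 — crash(1): n1:✗foll/b7/[q]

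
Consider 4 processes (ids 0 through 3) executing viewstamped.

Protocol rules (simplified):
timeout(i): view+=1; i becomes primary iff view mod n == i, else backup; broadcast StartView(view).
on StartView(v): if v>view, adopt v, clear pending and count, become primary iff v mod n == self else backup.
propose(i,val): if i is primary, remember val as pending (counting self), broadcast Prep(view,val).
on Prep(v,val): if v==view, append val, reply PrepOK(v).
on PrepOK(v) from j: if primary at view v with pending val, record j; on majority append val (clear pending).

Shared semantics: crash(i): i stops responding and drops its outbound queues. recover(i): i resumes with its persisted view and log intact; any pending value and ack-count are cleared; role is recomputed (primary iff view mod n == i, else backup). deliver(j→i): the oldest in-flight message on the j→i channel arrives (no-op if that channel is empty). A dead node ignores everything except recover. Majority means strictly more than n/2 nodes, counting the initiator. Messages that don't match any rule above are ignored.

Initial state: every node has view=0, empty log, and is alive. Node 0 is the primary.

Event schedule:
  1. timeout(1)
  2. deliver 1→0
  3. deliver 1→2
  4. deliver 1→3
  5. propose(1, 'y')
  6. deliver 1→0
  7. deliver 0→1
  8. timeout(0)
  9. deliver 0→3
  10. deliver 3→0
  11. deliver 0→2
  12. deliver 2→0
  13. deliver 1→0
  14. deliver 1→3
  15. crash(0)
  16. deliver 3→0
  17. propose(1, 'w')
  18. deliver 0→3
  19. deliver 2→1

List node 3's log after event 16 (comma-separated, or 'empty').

step 1 timeout(1): 1={prim,v=1,log=-}
step 2 deliver 1→0: 0={back,v=1,log=-}
step 3 deliver 1→2: 2={back,v=1,log=-}
step 4 deliver 1→3: 3={back,v=1,log=-}
step 5 propose(1,'y'): —
step 6 deliver 1→0: 0={back,v=1,log=y}
step 7 deliver 0→1: —
step 8 timeout(0): 0={back,v=2,log=y}
step 9 deliver 0→3: 3={back,v=2,log=-}
step 10 deliver 3→0: —
step 11 deliver 0→2: 2={prim,v=2,log=-}
step 12 deliver 2→0: —
step 13 deliver 1→0: —
step 14 deliver 1→3: —
step 15 crash(0): 0={✗back,v=2,log=y}
step 16 deliver 3→0: —

empty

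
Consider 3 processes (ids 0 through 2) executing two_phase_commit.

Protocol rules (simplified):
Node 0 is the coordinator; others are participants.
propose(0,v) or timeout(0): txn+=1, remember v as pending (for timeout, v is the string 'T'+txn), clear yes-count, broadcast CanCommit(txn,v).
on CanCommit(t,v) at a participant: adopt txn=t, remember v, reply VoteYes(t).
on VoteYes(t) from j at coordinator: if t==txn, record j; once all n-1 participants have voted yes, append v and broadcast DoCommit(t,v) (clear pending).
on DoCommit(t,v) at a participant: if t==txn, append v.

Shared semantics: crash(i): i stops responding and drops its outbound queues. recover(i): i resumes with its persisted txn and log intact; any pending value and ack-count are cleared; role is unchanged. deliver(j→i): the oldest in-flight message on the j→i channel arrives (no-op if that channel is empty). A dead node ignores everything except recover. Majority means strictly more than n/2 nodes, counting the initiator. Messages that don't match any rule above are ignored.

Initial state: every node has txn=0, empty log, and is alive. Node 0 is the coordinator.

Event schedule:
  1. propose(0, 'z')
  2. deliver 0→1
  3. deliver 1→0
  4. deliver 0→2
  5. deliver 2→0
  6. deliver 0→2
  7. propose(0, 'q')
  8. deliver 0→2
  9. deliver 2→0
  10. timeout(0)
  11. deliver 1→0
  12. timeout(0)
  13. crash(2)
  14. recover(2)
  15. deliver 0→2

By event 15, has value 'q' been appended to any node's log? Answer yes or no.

1. propose(0,'z'):  <0:coor t1 ->
2. deliver 0→1:  <1:part t1 ->
3. deliver 1→0:  nop
4. deliver 0→2:  <2:part t1 ->
5. deliver 2→0:  <0:coor t1 z>
6. deliver 0→2:  <2:part t1 z>
7. propose(0,'q'):  <0:coor t2 z>
8. deliver 0→2:  <2:part t2 z>
9. deliver 2→0:  nop
10. timeout(0):  <0:coor t3 z>
11. deliver 1→0:  nop
12. timeout(0):  <0:coor t4 z>
13. crash(2):  <2:✗part t2 z>
14. recover(2):  <2:part t2 z>
15. deliver 0→2:  <2:part t3 z>

no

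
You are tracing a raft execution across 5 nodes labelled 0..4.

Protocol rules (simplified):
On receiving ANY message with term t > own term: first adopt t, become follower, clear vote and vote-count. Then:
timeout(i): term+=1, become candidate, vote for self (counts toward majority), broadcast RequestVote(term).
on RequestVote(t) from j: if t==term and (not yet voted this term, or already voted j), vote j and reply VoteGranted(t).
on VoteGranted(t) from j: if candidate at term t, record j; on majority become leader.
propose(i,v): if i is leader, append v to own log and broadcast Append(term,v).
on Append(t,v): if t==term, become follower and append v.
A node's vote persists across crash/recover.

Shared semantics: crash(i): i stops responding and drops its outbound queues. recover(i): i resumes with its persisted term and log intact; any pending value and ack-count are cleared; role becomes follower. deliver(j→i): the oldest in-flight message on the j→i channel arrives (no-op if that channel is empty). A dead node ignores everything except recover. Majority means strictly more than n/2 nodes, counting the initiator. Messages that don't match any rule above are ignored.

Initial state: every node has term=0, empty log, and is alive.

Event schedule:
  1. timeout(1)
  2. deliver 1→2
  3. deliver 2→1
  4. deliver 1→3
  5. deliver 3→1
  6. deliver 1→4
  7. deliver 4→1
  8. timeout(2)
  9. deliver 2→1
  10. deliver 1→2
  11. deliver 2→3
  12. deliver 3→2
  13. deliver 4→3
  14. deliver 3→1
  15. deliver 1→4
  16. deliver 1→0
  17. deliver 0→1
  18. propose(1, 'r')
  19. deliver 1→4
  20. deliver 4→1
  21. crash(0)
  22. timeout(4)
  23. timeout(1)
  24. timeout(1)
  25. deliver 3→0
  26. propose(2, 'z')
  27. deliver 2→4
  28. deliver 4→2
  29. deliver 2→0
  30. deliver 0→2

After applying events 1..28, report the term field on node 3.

step 1 timeout(1): 1={cand,t=1,log=-}
step 2 deliver 1→2: 2={foll,t=1,log=-}
step 3 deliver 2→1: —
step 4 deliver 1→3: 3={foll,t=1,log=-}
step 5 deliver 3→1: 1={lead,t=1,log=-}
step 6 deliver 1→4: 4={foll,t=1,log=-}
step 7 deliver 4→1: —
step 8 timeout(2): 2={cand,t=2,log=-}
step 9 deliver 2→1: 1={foll,t=2,log=-}
step 10 deliver 1→2: —
step 11 deliver 2→3: 3={foll,t=2,log=-}
step 12 deliver 3→2: 2={lead,t=2,log=-}
step 13 deliver 4→3: —
step 14 deliver 3→1: —
step 15 deliver 1→4: —
step 16 deliver 1→0: 0={foll,t=1,log=-}
step 17 deliver 0→1: —
step 18 propose(1,'r'): —
step 19 deliver 1→4: —
step 20 deliver 4→1: —
step 21 crash(0): 0={✗foll,t=1,log=-}
step 22 timeout(4): 4={cand,t=2,log=-}
step 23 timeout(1): 1={cand,t=3,log=-}
step 24 timeout(1): 1={cand,t=4,log=-}
step 25 deliver 3→0: —
step 26 propose(2,'z'): 2={lead,t=2,log=z}
step 27 deliver 2→4: —
step 28 deliver 4→2: —

2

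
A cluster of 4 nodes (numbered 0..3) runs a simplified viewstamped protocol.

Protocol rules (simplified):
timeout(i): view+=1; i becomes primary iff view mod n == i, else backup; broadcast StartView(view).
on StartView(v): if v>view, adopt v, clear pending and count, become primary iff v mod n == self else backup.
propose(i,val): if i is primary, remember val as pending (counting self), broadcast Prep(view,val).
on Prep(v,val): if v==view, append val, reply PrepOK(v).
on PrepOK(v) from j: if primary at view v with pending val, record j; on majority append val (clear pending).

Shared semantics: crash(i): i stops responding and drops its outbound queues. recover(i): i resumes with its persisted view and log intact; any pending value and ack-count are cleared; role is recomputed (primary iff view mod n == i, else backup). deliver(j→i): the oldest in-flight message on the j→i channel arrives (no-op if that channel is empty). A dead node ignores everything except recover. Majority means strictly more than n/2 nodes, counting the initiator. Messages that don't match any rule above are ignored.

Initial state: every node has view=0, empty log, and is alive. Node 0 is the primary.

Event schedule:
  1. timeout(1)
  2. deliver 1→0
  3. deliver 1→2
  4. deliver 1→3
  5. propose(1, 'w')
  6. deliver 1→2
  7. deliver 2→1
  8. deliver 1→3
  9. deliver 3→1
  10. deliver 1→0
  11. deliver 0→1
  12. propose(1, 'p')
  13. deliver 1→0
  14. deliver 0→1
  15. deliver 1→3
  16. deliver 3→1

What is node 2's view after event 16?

[1] timeout(1) → N1(prim v1 [-])
[2] deliver 1→0 → N0(back v1 [-])
[3] deliver 1→2 → N2(back v1 [-])
[4] deliver 1→3 → N3(back v1 [-])
[5] propose(1,'w') → ∅
[6] deliver 1→2 → N2(back v1 [w])
[7] deliver 2→1 → ∅
[8] deliver 1→3 → N3(back v1 [w])
[9] deliver 3→1 → N1(prim v1 [w])
[10] deliver 1→0 → N0(back v1 [w])
[11] deliver 0→1 → ∅
[12] propose(1,'p') → ∅
[13] deliver 1→0 → N0(back v1 [w,p])
[14] deliver 0→1 → ∅
[15] deliver 1→3 → N3(back v1 [w,p])
[16] deliver 3→1 → N1(prim v1 [w,p])

1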